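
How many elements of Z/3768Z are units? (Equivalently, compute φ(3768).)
An element a ∈ Z/3768Z is a unit iff gcd(a, 3768) = 1, so the number of units is φ(3768). φ is multiplicative, with φ(p^e) = p^e − p^(e−1). Factorise 3768 = 2^3 · 3 · 157. Then
  φ(3768) = (2^3 − 2^2) · (3 − 1) · (157 − 1) = 4 · 2 · 156 = 1248.

Final answer: Z/3768Z has φ(3768) = 1248 units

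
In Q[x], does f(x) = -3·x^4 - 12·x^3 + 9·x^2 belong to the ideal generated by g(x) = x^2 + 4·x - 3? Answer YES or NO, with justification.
In Q[x] the ideal (g) consists of all multiples of g, so f ∈ (g) iff g | f, i.e. iff the remainder of f on division by g is 0. Divide f by g (g is monic, so eliminate the leading term of the running remainder at each step):
  leading term -3·x^4: subtract (-3·x^2)·g(x) = -3·x^4 - 12·x^3 + 9·x^2, leaving 0
The remainder is 0, so f(x) = g(x) · h(x) with h(x) = -3·x^2. Hence g | f, i.e. f ∈ (g).

Final answer: YES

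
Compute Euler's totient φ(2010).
φ is multiplicative, with φ(p^e) = p^e − p^(e−1). Factorise 2010 = 2 · 3 · 5 · 67. Then
  φ(2010) = (2 − 1) · (3 − 1) · (5 − 1) · (67 − 1) = 1 · 2 · 4 · 66 = 528.

Final answer: φ(2010) = 528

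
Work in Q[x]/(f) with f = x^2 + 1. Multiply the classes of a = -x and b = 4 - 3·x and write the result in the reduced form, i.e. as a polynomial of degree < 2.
a · b ≡ -4·x - 3 (mod f(x))

First multiply in Q[x] without reducing: a · b = 3·x^2 - 4·x. Now divide by f(x) = x^2 + 1, eliminating the leading term at each step:
  leading term 3·x^2: subtract (3)·f(x) = 3·x^2 + 3, leaving -4·x - 3
The degree is now < 2, so this is the remainder. Hence a · b ≡ -4·x - 3 in Q[x]/(f).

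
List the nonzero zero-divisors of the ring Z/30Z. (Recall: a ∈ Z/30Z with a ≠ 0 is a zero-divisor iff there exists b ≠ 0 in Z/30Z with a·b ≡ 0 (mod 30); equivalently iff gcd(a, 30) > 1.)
An element a ∈ Z/30Z (with a ≠ 0) is a zero-divisor iff gcd(a, 30) > 1 (because a is a unit precisely when gcd(a, n) = 1, and in Z/nZ every nonzero, non-unit element is a zero-divisor). Scan a = 1, ..., 29 and keep those with gcd(a, 30) > 1:
  gcd(2, 30) = 2, gcd(3, 30) = 3, gcd(4, 30) = 2, gcd(5, 30) = 5, gcd(6, 30) = 6, gcd(8, 30) = 2, gcd(9, 30) = 3, gcd(10, 30) = 10, gcd(12, 30) = 6, gcd(14, 30) = 2, gcd(15, 30) = 15, gcd(16, 30) = 2, gcd(18, 30) = 6, gcd(20, 30) = 10, gcd(21, 30) = 3, gcd(22, 30) = 2, gcd(24, 30) = 6, gcd(25, 30) = 5, gcd(26, 30) = 2, gcd(27, 30) = 3, gcd(28, 30) = 2.
All other a ∈ {1, ..., 29} have gcd(a, 30) = 1 and are units. So the nonzero zero-divisors are exactly the 21 values of a appearing in this scan.

Final answer: nonzero zero-divisors of Z/30Z = {2, 3, 4, 5, 6, 8, 9, 10, 12, 14, 15, 16, 18, 20, 21, 22, 24, 25, 26, 27, 28}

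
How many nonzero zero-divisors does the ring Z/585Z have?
Z/585Z has 296 nonzero zero-divisors

In Z/585Z each nonzero element is either a unit (gcd with 585 is 1) or a zero-divisor (gcd > 1). The number of units is φ(585): factorise 585 = 3^2 · 5 · 13, so φ(585) = (3^2 − 3^1) · (5 − 1) · (13 − 1) = 6 · 4 · 12 = 288. The nonzero elements number 585 − 1 = 584. Hence the nonzero zero-divisors number 584 − 288 = 296.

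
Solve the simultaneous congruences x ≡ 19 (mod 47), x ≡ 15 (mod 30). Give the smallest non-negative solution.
x ≡ 1335 (mod 1410); the representative in [0, 1410) is 1335

The moduli 47, 30 are pairwise coprime, so by the CRT there is a unique solution mod 47·30 = 1410.
Solve by successive substitution. Start with x ≡ 19 (mod 47).
  Combine with x ≡ 15 (mod 30): write x = 19 + 47·t and require 19 + 47·t ≡ 15 (mod 30), i.e. 47·t ≡ 15 − 19 ≡ 26 (mod 30). Since 47^(−1) ≡ 23 (mod 30) (47 ≡ 17 (mod 30)), t ≡ 23·26 ≡ 28 (mod 30). So x ≡ 19 + 47·28 = 1335 (mod 1410).
Unique solution in [0, 1410): x = 1335.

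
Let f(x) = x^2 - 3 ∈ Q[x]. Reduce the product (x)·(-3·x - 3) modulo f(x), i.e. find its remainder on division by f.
First multiply in Q[x] without reducing: a · b = -3·x^2 - 3·x. Now divide by f(x) = x^2 - 3, eliminating the leading term at each step:
  leading term -3·x^2: subtract (-3)·f(x) = 9 - 3·x^2, leaving -3·x - 9
The degree is now < 2, so this is the remainder. Hence a · b ≡ -3·x - 9 in Q[x]/(f).

Final answer: a · b ≡ -3·x - 9 (mod f(x))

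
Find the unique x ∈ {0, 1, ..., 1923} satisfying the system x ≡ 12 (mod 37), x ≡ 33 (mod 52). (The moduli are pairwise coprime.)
x ≡ 345 (mod 1924); the representative in [0, 1924) is 345

The moduli 37, 52 are pairwise coprime, so by the CRT there is a unique solution mod 37·52 = 1924.
Solve by successive substitution. Start with x ≡ 12 (mod 37).
  Combine with x ≡ 33 (mod 52): write x = 12 + 37·t and require 12 + 37·t ≡ 33 (mod 52), i.e. 37·t ≡ 33 − 12 ≡ 21 (mod 52). Since 37^(−1) ≡ 45 (mod 52), t ≡ 45·21 ≡ 9 (mod 52). So x ≡ 12 + 37·9 = 345 (mod 1924).
Unique solution in [0, 1924): x = 345.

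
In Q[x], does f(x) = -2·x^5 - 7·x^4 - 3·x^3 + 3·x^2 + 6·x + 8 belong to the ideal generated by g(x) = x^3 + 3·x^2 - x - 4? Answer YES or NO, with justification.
YES

In Q[x] the ideal (g) consists of all multiples of g, so f ∈ (g) iff g | f, i.e. iff the remainder of f on division by g is 0. Divide f by g (g is monic, so eliminate the leading term of the running remainder at each step):
  leading term -2·x^5: subtract (-2·x^2)·g(x) = -2·x^5 - 6·x^4 + 2·x^3 + 8·x^2, leaving -x^4 - 5·x^3 - 5·x^2 + 6·x + 8
  leading term -x^4: subtract (-x)·g(x) = -x^4 - 3·x^3 + x^2 + 4·x, leaving -2·x^3 - 6·x^2 + 2·x + 8
  leading term -2·x^3: subtract (-2)·g(x) = -2·x^3 - 6·x^2 + 2·x + 8, leaving 0
The remainder is 0, so f(x) = g(x) · h(x) with h(x) = -2·x^2 - x - 2. Hence g | f, i.e. f ∈ (g).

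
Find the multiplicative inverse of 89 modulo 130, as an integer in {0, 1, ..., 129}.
Apply the extended Euclidean algorithm to (130, 89), tracking rows (r, s, t) with s·130 + t·89 = r. Each division r_prev = q·r_cur + r_new produces the new row as (previous row) − q·(current row):
  row A: (130, 1, 0)   [1·130 + 0·89 = 130]
  row B: (89, 0, 1)   [0·130 + 1·89 = 89]
  130 = 1·89 + 41   → row C = row A − 1·row B = (41, 1, −1)   [check: 1·130 − 1·89 = 41]
  89 = 2·41 + 7   → row D = row B − 2·row C = (7, −2, 3)   [check: −2·130 + 3·89 = 7]
  41 = 5·7 + 6   → row E = row C − 5·row D = (6, 11, −16)   [check: 11·130 − 16·89 = 6]
  7 = 1·6 + 1   → row F = row D − 1·row E = (1, −13, 19)   [check: −13·130 + 19·89 = 1]
  6 = 6·1 + 0   → remainder 0, stop. gcd = 1 (last nonzero row F).
The gcd is 1, so 89 is invertible mod 130. The last nonzero row gives −13·130 + 19·89 = 1, so t = 19. So 89^(−1) ≡ 19 (mod 130). Verify: 89 · 19 = 1691 ≡ 1 (mod 130). ✓

Final answer: 89^(−1) ≡ 19 (mod 130)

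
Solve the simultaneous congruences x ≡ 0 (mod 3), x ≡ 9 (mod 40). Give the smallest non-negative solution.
The moduli 3, 40 are pairwise coprime, so by the CRT there is a unique solution mod 3·40 = 120.
Solve by successive substitution. Start with x ≡ 0 (mod 3).
  Combine with x ≡ 9 (mod 40): write x = 3·t and require 3·t ≡ 9 (mod 40). Since 3^(−1) ≡ 27 (mod 40), t ≡ 27·9 ≡ 3 (mod 40). So x ≡ 3·3 = 9 (mod 120).
Unique solution in [0, 120): x = 9.

Final answer: x ≡ 9 (mod 120); the representative in [0, 120) is 9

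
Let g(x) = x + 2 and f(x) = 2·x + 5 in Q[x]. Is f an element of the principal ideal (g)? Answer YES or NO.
In Q[x] the ideal (g) consists of all multiples of g, so f ∈ (g) iff g | f, i.e. iff the remainder of f on division by g is 0. Divide f by g (g is monic, so eliminate the leading term of the running remainder at each step):
  leading term 2·x: subtract (2)·g(x) = 2·x + 4, leaving 1
The remainder r(x) = 1 ≠ 0 (and deg r < deg g), so g ∤ f, i.e. f ∉ (g).

Final answer: NO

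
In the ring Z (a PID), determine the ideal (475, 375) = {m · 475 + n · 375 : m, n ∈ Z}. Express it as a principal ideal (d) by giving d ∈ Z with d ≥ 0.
(475, 375) = (25); d = 25

In the PID Z, (a, b) is generated by gcd(a, b). Compute gcd(475, 375) with the extended Euclidean algorithm, tracking rows (r, s, t) with s·475 + t·375 = r:
  row A: (475, 1, 0)   [1·475 + 0·375 = 475]
  row B: (375, 0, 1)   [0·475 + 1·375 = 375]
  475 = 1·375 + 100   → row C = row A − 1·row B = (100, 1, −1)   [check: 1·475 − 1·375 = 100]
  375 = 3·100 + 75   → row D = row B − 3·row C = (75, −3, 4)   [check: −3·475 + 4·375 = 75]
  100 = 1·75 + 25   → row E = row C − 1·row D = (25, 4, −5)   [check: 4·475 − 5·375 = 25]
  75 = 3·25 + 0   → remainder 0, stop. gcd = 25 (last nonzero row E).
So gcd(475, 375) = 25, with Bézout identity 4·475 − 5·375 = 25. Containment (⊇): the Bézout identity exhibits 25 as an element of (475, 375), giving (25) ⊆ (475, 375). Containment (⊆): since 25 | 475 and 25 | 375 (475 = 25·19, 375 = 25·15), every Z-linear combination of 475 and 375 is divisible by 25, so (475, 375) ⊆ (25). Therefore (475, 375) = (25), d = 25.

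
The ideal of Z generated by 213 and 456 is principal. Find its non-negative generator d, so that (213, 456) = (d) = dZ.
In the PID Z, (a, b) is generated by gcd(a, b). Compute gcd(456, 213) with the extended Euclidean algorithm, tracking rows (r, s, t) with s·456 + t·213 = r:
  row A: (456, 1, 0)   [1·456 + 0·213 = 456]
  row B: (213, 0, 1)   [0·456 + 1·213 = 213]
  456 = 2·213 + 30   → row C = row A − 2·row B = (30, 1, −2)   [check: 1·456 − 2·213 = 30]
  213 = 7·30 + 3   → row D = row B − 7·row C = (3, −7, 15)   [check: −7·456 + 15·213 = 3]
  30 = 10·3 + 0   → remainder 0, stop. gcd = 3 (last nonzero row D).
So gcd(213, 456) = 3, with Bézout identity −7·456 + 15·213 = 3. Containment (⊇): the Bézout identity exhibits 3 as an element of (213, 456), giving (3) ⊆ (213, 456). Containment (⊆): since 3 | 213 and 3 | 456 (213 = 3·71, 456 = 3·152), every Z-linear combination of 213 and 456 is divisible by 3, so (213, 456) ⊆ (3). Therefore (213, 456) = (3), d = 3.

Final answer: (213, 456) = (3); d = 3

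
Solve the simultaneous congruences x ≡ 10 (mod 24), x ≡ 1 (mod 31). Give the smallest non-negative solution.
x ≡ 466 (mod 744); the representative in [0, 744) is 466

The moduli 24, 31 are pairwise coprime, so by the CRT there is a unique solution mod 24·31 = 744.
Solve by successive substitution. Start with x ≡ 10 (mod 24).
  Combine with x ≡ 1 (mod 31): write x = 10 + 24·t and require 10 + 24·t ≡ 1 (mod 31), i.e. 24·t ≡ 1 − 10 ≡ 22 (mod 31). Since 24^(−1) ≡ 22 (mod 31), t ≡ 22·22 ≡ 19 (mod 31). So x ≡ 10 + 24·19 = 466 (mod 744).
Unique solution in [0, 744): x = 466.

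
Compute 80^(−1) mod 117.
80^(−1) ≡ 98 (mod 117)

Apply the extended Euclidean algorithm to (117, 80), tracking rows (r, s, t) with s·117 + t·80 = r. Each division r_prev = q·r_cur + r_new produces the new row as (previous row) − q·(current row):
  row A: (117, 1, 0)   [1·117 + 0·80 = 117]
  row B: (80, 0, 1)   [0·117 + 1·80 = 80]
  117 = 1·80 + 37   → row C = row A − 1·row B = (37, 1, −1)   [check: 1·117 − 1·80 = 37]
  80 = 2·37 + 6   → row D = row B − 2·row C = (6, −2, 3)   [check: −2·117 + 3·80 = 6]
  37 = 6·6 + 1   → row E = row C − 6·row D = (1, 13, −19)   [check: 13·117 − 19·80 = 1]
  6 = 6·1 + 0   → remainder 0, stop. gcd = 1 (last nonzero row E).
The gcd is 1, so 80 is invertible mod 117. The last nonzero row gives 13·117 − 19·80 = 1, so t = −19. So 80^(−1) ≡ −19 ≡ 98 (mod 117). Verify: 80 · 98 = 7840 ≡ 1 (mod 117). ✓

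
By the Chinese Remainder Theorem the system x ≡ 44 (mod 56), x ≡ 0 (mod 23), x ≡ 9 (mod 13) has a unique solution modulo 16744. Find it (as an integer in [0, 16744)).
The moduli 56, 23, 13 are pairwise coprime, so by the CRT there is a unique solution mod 56·23·13 = 16744.
Solve by successive substitution. Start with x ≡ 44 (mod 56).
  Combine with x ≡ 0 (mod 23): write x = 44 + 56·t and require 44 + 56·t ≡ 0 (mod 23), i.e. 56·t ≡ 0 − 44 ≡ 2 (mod 23). Since 56^(−1) ≡ 7 (mod 23) (56 ≡ 10 (mod 23)), t ≡ 7·2 ≡ 14 (mod 23). So x ≡ 44 + 56·14 = 828 (mod 1288).
  Combine with x ≡ 9 (mod 13): write x = 828 + 1288·t and require 828 + 1288·t ≡ 9 (mod 13), i.e. 1288·t ≡ 9 − 828 ≡ 0 (mod 13). Since 1288^(−1) ≡ 1 (mod 13) (1288 ≡ 1 (mod 13)), t ≡ 1·0 ≡ 0 (mod 13). So x ≡ 828 + 1288·0 = 828 (mod 16744).
Unique solution in [0, 16744): x = 828.

Final answer: x ≡ 828 (mod 16744); the representative in [0, 16744) is 828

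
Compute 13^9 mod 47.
11

Use repeated squaring. Binary(9) = 1001. Walk through the bits of the exponent 9 left-to-right: at each bit after the leading one, square the running value, then multiply by 13 if the bit is 1 (always reducing mod 47):
  bit 1 = 1 (leading): start with 13.
  bit 2 = 0: square 13^2 = 169 ≡ 28 (mod 47).
  bit 3 = 0: square 28^2 = 784 ≡ 32 (mod 47).
  bit 4 = 1: square 32^2 = 1024 ≡ 37; bit is 1, so multiply 37·13 = 481 ≡ 11 (mod 47).
Final value: 13^9 ≡ 11 (mod 47).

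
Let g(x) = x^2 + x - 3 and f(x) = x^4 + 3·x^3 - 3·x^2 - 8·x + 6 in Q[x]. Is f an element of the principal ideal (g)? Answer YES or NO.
In Q[x] the ideal (g) consists of all multiples of g, so f ∈ (g) iff g | f, i.e. iff the remainder of f on division by g is 0. Divide f by g (g is monic, so eliminate the leading term of the running remainder at each step):
  leading term x^4: subtract (x^2)·g(x) = x^4 + x^3 - 3·x^2, leaving 2·x^3 - 8·x + 6
  leading term 2·x^3: subtract (2·x)·g(x) = 2·x^3 + 2·x^2 - 6·x, leaving -2·x^2 - 2·x + 6
  leading term -2·x^2: subtract (-2)·g(x) = -2·x^2 - 2·x + 6, leaving 0
The remainder is 0, so f(x) = g(x) · h(x) with h(x) = x^2 + 2·x - 2. Hence g | f, i.e. f ∈ (g).

Final answer: YES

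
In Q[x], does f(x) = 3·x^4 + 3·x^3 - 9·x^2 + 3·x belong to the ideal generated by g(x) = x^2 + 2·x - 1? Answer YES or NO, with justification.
YES

In Q[x] the ideal (g) consists of all multiples of g, so f ∈ (g) iff g | f, i.e. iff the remainder of f on division by g is 0. Divide f by g (g is monic, so eliminate the leading term of the running remainder at each step):
  leading term 3·x^4: subtract (3·x^2)·g(x) = 3·x^4 + 6·x^3 - 3·x^2, leaving -3·x^3 - 6·x^2 + 3·x
  leading term -3·x^3: subtract (-3·x)·g(x) = -3·x^3 - 6·x^2 + 3·x, leaving 0
The remainder is 0, so f(x) = g(x) · h(x) with h(x) = 3·x^2 - 3·x. Hence g | f, i.e. f ∈ (g).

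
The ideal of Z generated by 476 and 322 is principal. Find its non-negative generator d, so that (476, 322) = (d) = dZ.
(476, 322) = (14); d = 14

In the PID Z, (a, b) is generated by gcd(a, b). Compute gcd(476, 322) with the extended Euclidean algorithm, tracking rows (r, s, t) with s·476 + t·322 = r:
  row A: (476, 1, 0)   [1·476 + 0·322 = 476]
  row B: (322, 0, 1)   [0·476 + 1·322 = 322]
  476 = 1·322 + 154   → row C = row A − 1·row B = (154, 1, −1)   [check: 1·476 − 1·322 = 154]
  322 = 2·154 + 14   → row D = row B − 2·row C = (14, −2, 3)   [check: −2·476 + 3·322 = 14]
  154 = 11·14 + 0   → remainder 0, stop. gcd = 14 (last nonzero row D).
So gcd(476, 322) = 14, with Bézout identity −2·476 + 3·322 = 14. Containment (⊇): the Bézout identity exhibits 14 as an element of (476, 322), giving (14) ⊆ (476, 322). Containment (⊆): since 14 | 476 and 14 | 322 (476 = 14·34, 322 = 14·23), every Z-linear combination of 476 and 322 is divisible by 14, so (476, 322) ⊆ (14). Therefore (476, 322) = (14), d = 14.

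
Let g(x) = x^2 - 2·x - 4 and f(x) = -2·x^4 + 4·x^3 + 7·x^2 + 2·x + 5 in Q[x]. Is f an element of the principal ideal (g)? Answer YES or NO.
In Q[x] the ideal (g) consists of all multiples of g, so f ∈ (g) iff g | f, i.e. iff the remainder of f on division by g is 0. Divide f by g (g is monic, so eliminate the leading term of the running remainder at each step):
  leading term -2·x^4: subtract (-2·x^2)·g(x) = -2·x^4 + 4·x^3 + 8·x^2, leaving -x^2 + 2·x + 5
  leading term -x^2: subtract (-1)·g(x) = -x^2 + 2·x + 4, leaving 1
The remainder r(x) = 1 ≠ 0 (and deg r < deg g), so g ∤ f, i.e. f ∉ (g).

Final answer: NO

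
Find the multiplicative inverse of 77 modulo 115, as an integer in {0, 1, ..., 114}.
Apply the extended Euclidean algorithm to (115, 77), tracking rows (r, s, t) with s·115 + t·77 = r. Each division r_prev = q·r_cur + r_new produces the new row as (previous row) − q·(current row):
  row A: (115, 1, 0)   [1·115 + 0·77 = 115]
  row B: (77, 0, 1)   [0·115 + 1·77 = 77]
  115 = 1·77 + 38   → row C = row A − 1·row B = (38, 1, −1)   [check: 1·115 − 1·77 = 38]
  77 = 2·38 + 1   → row D = row B − 2·row C = (1, −2, 3)   [check: −2·115 + 3·77 = 1]
  38 = 38·1 + 0   → remainder 0, stop. gcd = 1 (last nonzero row D).
The gcd is 1, so 77 is invertible mod 115. The last nonzero row gives −2·115 + 3·77 = 1, so t = 3. So 77^(−1) ≡ 3 (mod 115). Verify: 77 · 3 = 231 ≡ 1 (mod 115). ✓

Final answer: 77^(−1) ≡ 3 (mod 115)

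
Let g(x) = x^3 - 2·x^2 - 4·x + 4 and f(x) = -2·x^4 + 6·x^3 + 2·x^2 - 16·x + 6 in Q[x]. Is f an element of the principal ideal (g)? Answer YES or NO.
NO

In Q[x] the ideal (g) consists of all multiples of g, so f ∈ (g) iff g | f, i.e. iff the remainder of f on division by g is 0. Divide f by g (g is monic, so eliminate the leading term of the running remainder at each step):
  leading term -2·x^4: subtract (-2·x)·g(x) = -2·x^4 + 4·x^3 + 8·x^2 - 8·x, leaving 2·x^3 - 6·x^2 - 8·x + 6
  leading term 2·x^3: subtract (2)·g(x) = 2·x^3 - 4·x^2 - 8·x + 8, leaving -2·x^2 - 2
The remainder r(x) = -2·x^2 - 2 ≠ 0 (and deg r < deg g), so g ∤ f, i.e. f ∉ (g).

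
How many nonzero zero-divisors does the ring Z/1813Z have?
Z/1813Z has 300 nonzero zero-divisors

In Z/1813Z each nonzero element is either a unit (gcd with 1813 is 1) or a zero-divisor (gcd > 1). The number of units is φ(1813): factorise 1813 = 7^2 · 37, so φ(1813) = (7^2 − 7^1) · (37 − 1) = 42 · 36 = 1512. The nonzero elements number 1813 − 1 = 1812. Hence the nonzero zero-divisors number 1812 − 1512 = 300.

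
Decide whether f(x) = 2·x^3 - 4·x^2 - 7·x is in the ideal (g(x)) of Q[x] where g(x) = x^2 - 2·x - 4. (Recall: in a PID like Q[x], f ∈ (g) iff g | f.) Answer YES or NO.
NO

In Q[x] the ideal (g) consists of all multiples of g, so f ∈ (g) iff g | f, i.e. iff the remainder of f on division by g is 0. Divide f by g (g is monic, so eliminate the leading term of the running remainder at each step):
  leading term 2·x^3: subtract (2·x)·g(x) = 2·x^3 - 4·x^2 - 8·x, leaving x
The remainder r(x) = x ≠ 0 (and deg r < deg g), so g ∤ f, i.e. f ∉ (g).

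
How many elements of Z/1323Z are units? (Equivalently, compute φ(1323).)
An element a ∈ Z/1323Z is a unit iff gcd(a, 1323) = 1, so the number of units is φ(1323). φ is multiplicative, with φ(p^e) = p^e − p^(e−1). Factorise 1323 = 3^3 · 7^2. Then
  φ(1323) = (3^3 − 3^2) · (7^2 − 7^1) = 18 · 42 = 756.

Final answer: Z/1323Z has φ(1323) = 756 units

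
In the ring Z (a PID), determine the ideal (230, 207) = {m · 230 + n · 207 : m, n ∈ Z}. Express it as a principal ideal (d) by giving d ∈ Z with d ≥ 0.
In the PID Z, (a, b) is generated by gcd(a, b). Compute gcd(230, 207) with the extended Euclidean algorithm, tracking rows (r, s, t) with s·230 + t·207 = r:
  row A: (230, 1, 0)   [1·230 + 0·207 = 230]
  row B: (207, 0, 1)   [0·230 + 1·207 = 207]
  230 = 1·207 + 23   → row C = row A − 1·row B = (23, 1, −1)   [check: 1·230 − 1·207 = 23]
  207 = 9·23 + 0   → remainder 0, stop. gcd = 23 (last nonzero row C).
So gcd(230, 207) = 23, with Bézout identity 1·230 − 1·207 = 23. Containment (⊇): the Bézout identity exhibits 23 as an element of (230, 207), giving (23) ⊆ (230, 207). Containment (⊆): since 23 | 230 and 23 | 207 (230 = 23·10, 207 = 23·9), every Z-linear combination of 230 and 207 is divisible by 23, so (230, 207) ⊆ (23). Therefore (230, 207) = (23), d = 23.

Final answer: (230, 207) = (23); d = 23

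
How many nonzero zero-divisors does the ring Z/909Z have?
Z/909Z has 308 nonzero zero-divisors

In Z/909Z each nonzero element is either a unit (gcd with 909 is 1) or a zero-divisor (gcd > 1). The number of units is φ(909): factorise 909 = 3^2 · 101, so φ(909) = (3^2 − 3^1) · (101 − 1) = 6 · 100 = 600. The nonzero elements number 909 − 1 = 908. Hence the nonzero zero-divisors number 908 − 600 = 308.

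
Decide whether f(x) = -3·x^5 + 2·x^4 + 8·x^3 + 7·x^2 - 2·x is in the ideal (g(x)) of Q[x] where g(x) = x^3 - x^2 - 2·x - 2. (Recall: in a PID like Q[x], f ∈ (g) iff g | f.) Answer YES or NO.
In Q[x] the ideal (g) consists of all multiples of g, so f ∈ (g) iff g | f, i.e. iff the remainder of f on division by g is 0. Divide f by g (g is monic, so eliminate the leading term of the running remainder at each step):
  leading term -3·x^5: subtract (-3·x^2)·g(x) = -3·x^5 + 3·x^4 + 6·x^3 + 6·x^2, leaving -x^4 + 2·x^3 + x^2 - 2·x
  leading term -x^4: subtract (-x)·g(x) = -x^4 + x^3 + 2·x^2 + 2·x, leaving x^3 - x^2 - 4·x
  leading term x^3: subtract (1)·g(x) = x^3 - x^2 - 2·x - 2, leaving 2 - 2·x
The remainder r(x) = 2 - 2·x ≠ 0 (and deg r < deg g), so g ∤ f, i.e. f ∉ (g).

Final answer: NO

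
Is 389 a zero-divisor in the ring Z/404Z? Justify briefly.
NO

gcd(389, 404) = 1, so 389 is a unit in Z/404Z (it has a multiplicative inverse). A unit cannot be a zero-divisor: if 389·b ≡ 0 then multiplying both sides by 389^(−1) gives b ≡ 0. So 389 is not a zero-divisor.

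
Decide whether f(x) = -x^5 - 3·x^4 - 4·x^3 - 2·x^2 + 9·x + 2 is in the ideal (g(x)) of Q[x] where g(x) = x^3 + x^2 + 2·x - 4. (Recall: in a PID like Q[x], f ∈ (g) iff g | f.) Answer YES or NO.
In Q[x] the ideal (g) consists of all multiples of g, so f ∈ (g) iff g | f, i.e. iff the remainder of f on division by g is 0. Divide f by g (g is monic, so eliminate the leading term of the running remainder at each step):
  leading term -x^5: subtract (-x^2)·g(x) = -x^5 - x^4 - 2·x^3 + 4·x^2, leaving -2·x^4 - 2·x^3 - 6·x^2 + 9·x + 2
  leading term -2·x^4: subtract (-2·x)·g(x) = -2·x^4 - 2·x^3 - 4·x^2 + 8·x, leaving -2·x^2 + x + 2
The remainder r(x) = -2·x^2 + x + 2 ≠ 0 (and deg r < deg g), so g ∤ f, i.e. f ∉ (g).

Final answer: NO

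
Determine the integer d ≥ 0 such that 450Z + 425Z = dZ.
(450, 425) = (25); d = 25

In the PID Z, (a, b) is generated by gcd(a, b). Compute gcd(450, 425) with the extended Euclidean algorithm, tracking rows (r, s, t) with s·450 + t·425 = r:
  row A: (450, 1, 0)   [1·450 + 0·425 = 450]
  row B: (425, 0, 1)   [0·450 + 1·425 = 425]
  450 = 1·425 + 25   → row C = row A − 1·row B = (25, 1, −1)   [check: 1·450 − 1·425 = 25]
  425 = 17·25 + 0   → remainder 0, stop. gcd = 25 (last nonzero row C).
So gcd(450, 425) = 25, with Bézout identity 1·450 − 1·425 = 25. Containment (⊇): the Bézout identity exhibits 25 as an element of (450, 425), giving (25) ⊆ (450, 425). Containment (⊆): since 25 | 450 and 25 | 425 (450 = 25·18, 425 = 25·17), every Z-linear combination of 450 and 425 is divisible by 25, so (450, 425) ⊆ (25). Therefore (450, 425) = (25), d = 25.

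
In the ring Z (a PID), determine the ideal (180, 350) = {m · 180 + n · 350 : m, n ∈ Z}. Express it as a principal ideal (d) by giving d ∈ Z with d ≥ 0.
In the PID Z, (a, b) is generated by gcd(a, b). Compute gcd(350, 180) with the extended Euclidean algorithm, tracking rows (r, s, t) with s·350 + t·180 = r:
  row A: (350, 1, 0)   [1·350 + 0·180 = 350]
  row B: (180, 0, 1)   [0·350 + 1·180 = 180]
  350 = 1·180 + 170   → row C = row A − 1·row B = (170, 1, −1)   [check: 1·350 − 1·180 = 170]
  180 = 1·170 + 10   → row D = row B − 1·row C = (10, −1, 2)   [check: −1·350 + 2·180 = 10]
  170 = 17·10 + 0   → remainder 0, stop. gcd = 10 (last nonzero row D).
So gcd(180, 350) = 10, with Bézout identity −1·350 + 2·180 = 10. Containment (⊇): the Bézout identity exhibits 10 as an element of (180, 350), giving (10) ⊆ (180, 350). Containment (⊆): since 10 | 180 and 10 | 350 (180 = 10·18, 350 = 10·35), every Z-linear combination of 180 and 350 is divisible by 10, so (180, 350) ⊆ (10). Therefore (180, 350) = (10), d = 10.

Final answer: (180, 350) = (10); d = 10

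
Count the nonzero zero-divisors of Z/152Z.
Z/152Z has 79 nonzero zero-divisors

In Z/152Z each nonzero element is either a unit (gcd with 152 is 1) or a zero-divisor (gcd > 1). The number of units is φ(152): factorise 152 = 2^3 · 19, so φ(152) = (2^3 − 2^2) · (19 − 1) = 4 · 18 = 72. The nonzero elements number 152 − 1 = 151. Hence the nonzero zero-divisors number 151 − 72 = 79.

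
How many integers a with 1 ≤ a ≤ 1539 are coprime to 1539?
972

The number of a ∈ {1, ..., 1539} with gcd(a, 1539) = 1 is by definition Euler's totient φ(1539). φ is multiplicative, with φ(p^e) = p^e − p^(e−1). Factorise 1539 = 3^4 · 19. Then
  φ(1539) = (3^4 − 3^3) · (19 − 1) = 54 · 18 = 972.
So there are 972 such integers.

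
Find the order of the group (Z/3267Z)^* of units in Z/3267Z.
(Z/3267Z)^* consists of the classes a with gcd(a, 3267) = 1, so its order is φ(3267). φ is multiplicative, with φ(p^e) = p^e − p^(e−1). Factorise 3267 = 3^3 · 11^2. Then
  φ(3267) = (3^3 − 3^2) · (11^2 − 11^1) = 18 · 110 = 1980.
Thus |(Z/3267Z)^*| = 1980.

Final answer: |(Z/3267Z)^*| = 1980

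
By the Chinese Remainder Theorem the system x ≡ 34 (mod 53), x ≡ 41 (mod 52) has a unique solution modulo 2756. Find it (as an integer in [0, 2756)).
x ≡ 405 (mod 2756); the representative in [0, 2756) is 405

The moduli 53, 52 are pairwise coprime, so by the CRT there is a unique solution mod 53·52 = 2756.
Solve by successive substitution. Start with x ≡ 34 (mod 53).
  Combine with x ≡ 41 (mod 52): write x = 34 + 53·t and require 34 + 53·t ≡ 41 (mod 52), i.e. 53·t ≡ 41 − 34 ≡ 7 (mod 52). Since 53^(−1) ≡ 1 (mod 52) (53 ≡ 1 (mod 52)), t ≡ 1·7 ≡ 7 (mod 52). So x ≡ 34 + 53·7 = 405 (mod 2756).
Unique solution in [0, 2756): x = 405.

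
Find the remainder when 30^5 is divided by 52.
Use repeated squaring. Binary(5) = 101. Walk through the bits of the exponent 5 left-to-right: at each bit after the leading one, square the running value, then multiply by 30 if the bit is 1 (always reducing mod 52):
  bit 1 = 1 (leading): start with 30.
  bit 2 = 0: square 30^2 = 900 ≡ 16 (mod 52).
  bit 3 = 1: square 16^2 = 256 ≡ 48; bit is 1, so multiply 48·30 = 1440 ≡ 36 (mod 52).
Final value: 30^5 ≡ 36 (mod 52).

Final answer: 36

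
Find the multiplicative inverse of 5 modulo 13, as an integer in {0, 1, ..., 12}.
5^(−1) ≡ 8 (mod 13)

Apply the extended Euclidean algorithm to (13, 5), tracking rows (r, s, t) with s·13 + t·5 = r. Each division r_prev = q·r_cur + r_new produces the new row as (previous row) − q·(current row):
  row A: (13, 1, 0)   [1·13 + 0·5 = 13]
  row B: (5, 0, 1)   [0·13 + 1·5 = 5]
  13 = 2·5 + 3   → row C = row A − 2·row B = (3, 1, −2)   [check: 1·13 − 2·5 = 3]
  5 = 1·3 + 2   → row D = row B − 1·row C = (2, −1, 3)   [check: −1·13 + 3·5 = 2]
  3 = 1·2 + 1   → row E = row C − 1·row D = (1, 2, −5)   [check: 2·13 − 5·5 = 1]
  2 = 2·1 + 0   → remainder 0, stop. gcd = 1 (last nonzero row E).
The gcd is 1, so 5 is invertible mod 13. The last nonzero row gives 2·13 − 5·5 = 1, so t = −5. So 5^(−1) ≡ −5 ≡ 8 (mod 13). Verify: 5 · 8 = 40 ≡ 1 (mod 13). ✓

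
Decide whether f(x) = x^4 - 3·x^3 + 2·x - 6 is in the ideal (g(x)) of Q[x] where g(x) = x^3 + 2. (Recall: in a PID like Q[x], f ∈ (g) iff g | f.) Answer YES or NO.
YES

In Q[x] the ideal (g) consists of all multiples of g, so f ∈ (g) iff g | f, i.e. iff the remainder of f on division by g is 0. Divide f by g (g is monic, so eliminate the leading term of the running remainder at each step):
  leading term x^4: subtract (x)·g(x) = x^4 + 2·x, leaving -3·x^3 - 6
  leading term -3·x^3: subtract (-3)·g(x) = -3·x^3 - 6, leaving 0
The remainder is 0, so f(x) = g(x) · h(x) with h(x) = x - 3. Hence g | f, i.e. f ∈ (g).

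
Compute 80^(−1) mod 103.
80^(−1) ≡ 94 (mod 103)

Apply the extended Euclidean algorithm to (103, 80), tracking rows (r, s, t) with s·103 + t·80 = r. Each division r_prev = q·r_cur + r_new produces the new row as (previous row) − q·(current row):
  row A: (103, 1, 0)   [1·103 + 0·80 = 103]
  row B: (80, 0, 1)   [0·103 + 1·80 = 80]
  103 = 1·80 + 23   → row C = row A − 1·row B = (23, 1, −1)   [check: 1·103 − 1·80 = 23]
  80 = 3·23 + 11   → row D = row B − 3·row C = (11, −3, 4)   [check: −3·103 + 4·80 = 11]
  23 = 2·11 + 1   → row E = row C − 2·row D = (1, 7, −9)   [check: 7·103 − 9·80 = 1]
  11 = 11·1 + 0   → remainder 0, stop. gcd = 1 (last nonzero row E).
The gcd is 1, so 80 is invertible mod 103. The last nonzero row gives 7·103 − 9·80 = 1, so t = −9. So 80^(−1) ≡ −9 ≡ 94 (mod 103). Verify: 80 · 94 = 7520 ≡ 1 (mod 103). ✓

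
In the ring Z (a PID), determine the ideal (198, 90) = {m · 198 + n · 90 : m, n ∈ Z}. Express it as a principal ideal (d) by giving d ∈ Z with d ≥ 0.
(198, 90) = (18); d = 18

In the PID Z, (a, b) is generated by gcd(a, b). Compute gcd(198, 90) with the extended Euclidean algorithm, tracking rows (r, s, t) with s·198 + t·90 = r:
  row A: (198, 1, 0)   [1·198 + 0·90 = 198]
  row B: (90, 0, 1)   [0·198 + 1·90 = 90]
  198 = 2·90 + 18   → row C = row A − 2·row B = (18, 1, −2)   [check: 1·198 − 2·90 = 18]
  90 = 5·18 + 0   → remainder 0, stop. gcd = 18 (last nonzero row C).
So gcd(198, 90) = 18, with Bézout identity 1·198 − 2·90 = 18. Containment (⊇): the Bézout identity exhibits 18 as an element of (198, 90), giving (18) ⊆ (198, 90). Containment (⊆): since 18 | 198 and 18 | 90 (198 = 18·11, 90 = 18·5), every Z-linear combination of 198 and 90 is divisible by 18, so (198, 90) ⊆ (18). Therefore (198, 90) = (18), d = 18.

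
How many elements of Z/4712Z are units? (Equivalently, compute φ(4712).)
Z/4712Z has φ(4712) = 2160 units

An element a ∈ Z/4712Z is a unit iff gcd(a, 4712) = 1, so the number of units is φ(4712). φ is multiplicative, with φ(p^e) = p^e − p^(e−1). Factorise 4712 = 2^3 · 19 · 31. Then
  φ(4712) = (2^3 − 2^2) · (19 − 1) · (31 − 1) = 4 · 18 · 30 = 2160.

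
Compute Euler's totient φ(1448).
φ(1448) = 720

φ is multiplicative, with φ(p^e) = p^e − p^(e−1). Factorise 1448 = 2^3 · 181. Then
  φ(1448) = (2^3 − 2^2) · (181 − 1) = 4 · 180 = 720.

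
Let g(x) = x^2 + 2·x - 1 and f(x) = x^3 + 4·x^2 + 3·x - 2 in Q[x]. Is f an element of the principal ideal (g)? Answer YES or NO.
YES

In Q[x] the ideal (g) consists of all multiples of g, so f ∈ (g) iff g | f, i.e. iff the remainder of f on division by g is 0. Divide f by g (g is monic, so eliminate the leading term of the running remainder at each step):
  leading term x^3: subtract (x)·g(x) = x^3 + 2·x^2 - x, leaving 2·x^2 + 4·x - 2
  leading term 2·x^2: subtract (2)·g(x) = 2·x^2 + 4·x - 2, leaving 0
The remainder is 0, so f(x) = g(x) · h(x) with h(x) = x + 2. Hence g | f, i.e. f ∈ (g).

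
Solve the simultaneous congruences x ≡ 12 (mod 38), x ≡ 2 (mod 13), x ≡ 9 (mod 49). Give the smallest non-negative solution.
x ≡ 19658 (mod 24206); the representative in [0, 24206) is 19658

The moduli 38, 13, 49 are pairwise coprime, so by the CRT there is a unique solution mod 38·13·49 = 24206.
Solve by successive substitution. Start with x ≡ 12 (mod 38).
  Combine with x ≡ 2 (mod 13): write x = 12 + 38·t and require 12 + 38·t ≡ 2 (mod 13), i.e. 38·t ≡ 2 − 12 ≡ 3 (mod 13). Since 38^(−1) ≡ 12 (mod 13) (38 ≡ 12 (mod 13)), t ≡ 12·3 ≡ 10 (mod 13). So x ≡ 12 + 38·10 = 392 (mod 494).
  Combine with x ≡ 9 (mod 49): write x = 392 + 494·t and require 392 + 494·t ≡ 9 (mod 49), i.e. 494·t ≡ 9 − 392 ≡ 9 (mod 49). Since 494^(−1) ≡ 37 (mod 49) (494 ≡ 4 (mod 49)), t ≡ 37·9 ≡ 39 (mod 49). So x ≡ 392 + 494·39 = 19658 (mod 24206).
Unique solution in [0, 24206): x = 19658.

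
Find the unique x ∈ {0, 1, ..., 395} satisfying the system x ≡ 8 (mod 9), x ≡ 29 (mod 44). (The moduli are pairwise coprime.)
x ≡ 161 (mod 396); the representative in [0, 396) is 161

The moduli 9, 44 are pairwise coprime, so by the CRT there is a unique solution mod 9·44 = 396.
Solve by successive substitution. Start with x ≡ 8 (mod 9).
  Combine with x ≡ 29 (mod 44): write x = 8 + 9·t and require 8 + 9·t ≡ 29 (mod 44), i.e. 9·t ≡ 29 − 8 ≡ 21 (mod 44). Since 9^(−1) ≡ 5 (mod 44), t ≡ 5·21 ≡ 17 (mod 44). So x ≡ 8 + 9·17 = 161 (mod 396).
Unique solution in [0, 396): x = 161.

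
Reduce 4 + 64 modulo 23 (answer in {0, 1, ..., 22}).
22

Reduce the summands first: 64 ≡ 18 (mod 23), so 4 + 64 ≡ 4 + 18 (mod 23). 4 + 18 = 22; 22 = 0·23 + 22, so (4 + 64) mod 23 = 22.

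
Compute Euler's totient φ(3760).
φ is multiplicative, with φ(p^e) = p^e − p^(e−1). Factorise 3760 = 2^4 · 5 · 47. Then
  φ(3760) = (2^4 − 2^3) · (5 − 1) · (47 − 1) = 8 · 4 · 46 = 1472.

Final answer: φ(3760) = 1472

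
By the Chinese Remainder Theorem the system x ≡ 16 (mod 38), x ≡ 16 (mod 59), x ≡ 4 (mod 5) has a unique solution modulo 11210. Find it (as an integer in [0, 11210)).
x ≡ 8984 (mod 11210); the representative in [0, 11210) is 8984

The moduli 38, 59, 5 are pairwise coprime, so by the CRT there is a unique solution mod 38·59·5 = 11210.
Solve by successive substitution. Start with x ≡ 16 (mod 38).
  Combine with x ≡ 16 (mod 59): write x = 16 + 38·t and require 16 + 38·t ≡ 16 (mod 59), i.e. 38·t ≡ 16 − 16 ≡ 0 (mod 59). Since 38^(−1) ≡ 14 (mod 59), t ≡ 14·0 ≡ 0 (mod 59). So x ≡ 16 + 38·0 = 16 (mod 2242).
  Combine with x ≡ 4 (mod 5): write x = 16 + 2242·t and require 16 + 2242·t ≡ 4 (mod 5), i.e. 2242·t ≡ 4 − 16 ≡ 3 (mod 5). Since 2242^(−1) ≡ 3 (mod 5) (2242 ≡ 2 (mod 5)), t ≡ 3·3 ≡ 4 (mod 5). So x ≡ 16 + 2242·4 = 8984 (mod 11210).
Unique solution in [0, 11210): x = 8984.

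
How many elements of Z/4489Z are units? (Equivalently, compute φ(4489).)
Z/4489Z has φ(4489) = 4422 units

An element a ∈ Z/4489Z is a unit iff gcd(a, 4489) = 1, so the number of units is φ(4489). φ is multiplicative, with φ(p^e) = p^e − p^(e−1). Factorise 4489 = 67^2. Then
  φ(4489) = (67^2 − 67^1) = 4422 = 4422.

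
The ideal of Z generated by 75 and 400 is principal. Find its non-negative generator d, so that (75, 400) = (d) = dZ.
(75, 400) = (25); d = 25

In the PID Z, (a, b) is generated by gcd(a, b). Compute gcd(400, 75) with the extended Euclidean algorithm, tracking rows (r, s, t) with s·400 + t·75 = r:
  row A: (400, 1, 0)   [1·400 + 0·75 = 400]
  row B: (75, 0, 1)   [0·400 + 1·75 = 75]
  400 = 5·75 + 25   → row C = row A − 5·row B = (25, 1, −5)   [check: 1·400 − 5·75 = 25]
  75 = 3·25 + 0   → remainder 0, stop. gcd = 25 (last nonzero row C).
So gcd(75, 400) = 25, with Bézout identity 1·400 − 5·75 = 25. Containment (⊇): the Bézout identity exhibits 25 as an element of (75, 400), giving (25) ⊆ (75, 400). Containment (⊆): since 25 | 75 and 25 | 400 (75 = 25·3, 400 = 25·16), every Z-linear combination of 75 and 400 is divisible by 25, so (75, 400) ⊆ (25). Therefore (75, 400) = (25), d = 25.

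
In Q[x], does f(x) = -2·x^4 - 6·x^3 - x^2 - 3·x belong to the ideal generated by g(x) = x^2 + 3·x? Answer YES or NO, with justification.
YES

In Q[x] the ideal (g) consists of all multiples of g, so f ∈ (g) iff g | f, i.e. iff the remainder of f on division by g is 0. Divide f by g (g is monic, so eliminate the leading term of the running remainder at each step):
  leading term -2·x^4: subtract (-2·x^2)·g(x) = -2·x^4 - 6·x^3, leaving -x^2 - 3·x
  leading term -x^2: subtract (-1)·g(x) = -x^2 - 3·x, leaving 0
The remainder is 0, so f(x) = g(x) · h(x) with h(x) = -2·x^2 - 1. Hence g | f, i.e. f ∈ (g).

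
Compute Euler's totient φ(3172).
φ is multiplicative, with φ(p^e) = p^e − p^(e−1). Factorise 3172 = 2^2 · 13 · 61. Then
  φ(3172) = (2^2 − 2^1) · (13 − 1) · (61 − 1) = 2 · 12 · 60 = 1440.

Final answer: φ(3172) = 1440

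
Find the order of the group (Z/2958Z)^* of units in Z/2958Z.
|(Z/2958Z)^*| = 896

(Z/2958Z)^* consists of the classes a with gcd(a, 2958) = 1, so its order is φ(2958). φ is multiplicative, with φ(p^e) = p^e − p^(e−1). Factorise 2958 = 2 · 3 · 17 · 29. Then
  φ(2958) = (2 − 1) · (3 − 1) · (17 − 1) · (29 − 1) = 1 · 2 · 16 · 28 = 896.
Thus |(Z/2958Z)^*| = 896.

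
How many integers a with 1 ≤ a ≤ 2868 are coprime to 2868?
The number of a ∈ {1, ..., 2868} with gcd(a, 2868) = 1 is by definition Euler's totient φ(2868). φ is multiplicative, with φ(p^e) = p^e − p^(e−1). Factorise 2868 = 2^2 · 3 · 239. Then
  φ(2868) = (2^2 − 2^1) · (3 − 1) · (239 − 1) = 2 · 2 · 238 = 952.
So there are 952 such integers.

Final answer: 952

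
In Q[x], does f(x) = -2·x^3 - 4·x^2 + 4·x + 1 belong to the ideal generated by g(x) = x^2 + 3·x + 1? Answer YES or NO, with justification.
NO

In Q[x] the ideal (g) consists of all multiples of g, so f ∈ (g) iff g | f, i.e. iff the remainder of f on division by g is 0. Divide f by g (g is monic, so eliminate the leading term of the running remainder at each step):
  leading term -2·x^3: subtract (-2·x)·g(x) = -2·x^3 - 6·x^2 - 2·x, leaving 2·x^2 + 6·x + 1
  leading term 2·x^2: subtract (2)·g(x) = 2·x^2 + 6·x + 2, leaving -1
The remainder r(x) = -1 ≠ 0 (and deg r < deg g), so g ∤ f, i.e. f ∉ (g).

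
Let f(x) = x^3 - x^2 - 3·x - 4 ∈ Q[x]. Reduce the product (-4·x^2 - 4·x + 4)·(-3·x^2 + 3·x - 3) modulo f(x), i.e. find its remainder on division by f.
First multiply in Q[x] without reducing: a · b = 12·x^4 - 12·x^2 + 24·x - 12. Now divide by f(x) = x^3 - x^2 - 3·x - 4, eliminating the leading term at each step:
  leading term 12·x^4: subtract (12·x)·f(x) = 12·x^4 - 12·x^3 - 36·x^2 - 48·x, leaving 12·x^3 + 24·x^2 + 72·x - 12
  leading term 12·x^3: subtract (12)·f(x) = 12·x^3 - 12·x^2 - 36·x - 48, leaving 36·x^2 + 108·x + 36
The degree is now < 3, so this is the remainder. Hence a · b ≡ 36·x^2 + 108·x + 36 in Q[x]/(f).

Final answer: a · b ≡ 36·x^2 + 108·x + 36 (mod f(x))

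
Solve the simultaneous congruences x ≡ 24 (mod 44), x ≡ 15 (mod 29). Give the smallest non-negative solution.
The moduli 44, 29 are pairwise coprime, so by the CRT there is a unique solution mod 44·29 = 1276.
Solve by successive substitution. Start with x ≡ 24 (mod 44).
  Combine with x ≡ 15 (mod 29): write x = 24 + 44·t and require 24 + 44·t ≡ 15 (mod 29), i.e. 44·t ≡ 15 − 24 ≡ 20 (mod 29). Since 44^(−1) ≡ 2 (mod 29) (44 ≡ 15 (mod 29)), t ≡ 2·20 ≡ 11 (mod 29). So x ≡ 24 + 44·11 = 508 (mod 1276).
Unique solution in [0, 1276): x = 508.

Final answer: x ≡ 508 (mod 1276); the representative in [0, 1276) is 508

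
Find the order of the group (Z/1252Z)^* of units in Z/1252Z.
|(Z/1252Z)^*| = 624

(Z/1252Z)^* consists of the classes a with gcd(a, 1252) = 1, so its order is φ(1252). φ is multiplicative, with φ(p^e) = p^e − p^(e−1). Factorise 1252 = 2^2 · 313. Then
  φ(1252) = (2^2 − 2^1) · (313 − 1) = 2 · 312 = 624.
Thus |(Z/1252Z)^*| = 624.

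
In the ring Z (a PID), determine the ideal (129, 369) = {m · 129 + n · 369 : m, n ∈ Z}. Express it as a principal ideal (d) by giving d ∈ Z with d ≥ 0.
In the PID Z, (a, b) is generated by gcd(a, b). Compute gcd(369, 129) with the extended Euclidean algorithm, tracking rows (r, s, t) with s·369 + t·129 = r:
  row A: (369, 1, 0)   [1·369 + 0·129 = 369]
  row B: (129, 0, 1)   [0·369 + 1·129 = 129]
  369 = 2·129 + 111   → row C = row A − 2·row B = (111, 1, −2)   [check: 1·369 − 2·129 = 111]
  129 = 1·111 + 18   → row D = row B − 1·row C = (18, −1, 3)   [check: −1·369 + 3·129 = 18]
  111 = 6·18 + 3   → row E = row C − 6·row D = (3, 7, −20)   [check: 7·369 − 20·129 = 3]
  18 = 6·3 + 0   → remainder 0, stop. gcd = 3 (last nonzero row E).
So gcd(129, 369) = 3, with Bézout identity 7·369 − 20·129 = 3. Containment (⊇): the Bézout identity exhibits 3 as an element of (129, 369), giving (3) ⊆ (129, 369). Containment (⊆): since 3 | 129 and 3 | 369 (129 = 3·43, 369 = 3·123), every Z-linear combination of 129 and 369 is divisible by 3, so (129, 369) ⊆ (3). Therefore (129, 369) = (3), d = 3.

Final answer: (129, 369) = (3); d = 3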